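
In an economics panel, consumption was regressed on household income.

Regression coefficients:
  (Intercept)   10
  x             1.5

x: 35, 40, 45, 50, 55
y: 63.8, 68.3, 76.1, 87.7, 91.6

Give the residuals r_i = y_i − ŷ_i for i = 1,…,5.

1.3, -1.7, -1.4, 2.7, -0.9

x=35: ŷ = 10 + 1.5·35 = 62.5; r = 63.8 − 62.5 = 1.3
x=40: ŷ = 10 + 1.5·40 = 70; r = 68.3 − 70 = -1.7
x=45: ŷ = 10 + 1.5·45 = 77.5; r = 76.1 − 77.5 = -1.4
x=50: ŷ = 10 + 1.5·50 = 85; r = 87.7 − 85 = 2.7
x=55: ŷ = 10 + 1.5·55 = 92.5; r = 91.6 − 92.5 = -0.9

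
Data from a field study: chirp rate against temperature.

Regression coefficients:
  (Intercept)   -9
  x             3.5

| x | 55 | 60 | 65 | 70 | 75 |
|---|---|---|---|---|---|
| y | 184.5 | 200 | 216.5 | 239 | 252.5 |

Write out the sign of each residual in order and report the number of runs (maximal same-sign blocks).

x=55: ŷ = -9 + 3.5·55 = 183.5; r = 184.5 − 183.5 = 1
x=60: ŷ = -9 + 3.5·60 = 201; r = 200 − 201 = -1
x=65: ŷ = -9 + 3.5·65 = 218.5; r = 216.5 − 218.5 = -2
x=70: ŷ = -9 + 3.5·70 = 236; r = 239 − 236 = 3
x=75: ŷ = -9 + 3.5·75 = 253.5; r = 252.5 − 253.5 = -1
Signs: + − − + −
Runs: +×1, −×2, +×1, −×1 → 4

4 runs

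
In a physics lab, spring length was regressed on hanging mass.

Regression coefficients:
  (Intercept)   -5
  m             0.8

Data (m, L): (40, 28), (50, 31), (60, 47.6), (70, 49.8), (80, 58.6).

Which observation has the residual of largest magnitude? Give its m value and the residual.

m=40: L̂ = -5 + 0.8·40 = 27; e = 28 − 27 = 1
m=50: L̂ = -5 + 0.8·50 = 35; e = 31 − 35 = -4
m=60: L̂ = -5 + 0.8·60 = 43; e = 47.6 − 43 = 4.6
m=70: L̂ = -5 + 0.8·70 = 51; e = 49.8 − 51 = -1.2
m=80: L̂ = -5 + 0.8·80 = 59; e = 58.6 − 59 = -0.4
Largest |e| is 4.6 at m = 60, residual 4.6.

m = 60, e = 4.6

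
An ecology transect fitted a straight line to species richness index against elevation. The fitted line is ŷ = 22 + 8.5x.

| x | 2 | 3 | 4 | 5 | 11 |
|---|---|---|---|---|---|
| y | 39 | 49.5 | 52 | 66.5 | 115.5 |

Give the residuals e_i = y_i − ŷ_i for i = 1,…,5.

x=2: ŷ = 22 + 8.5·2 = 39; e = 39 − 39 = 0
x=3: ŷ = 22 + 8.5·3 = 47.5; e = 49.5 − 47.5 = 2
x=4: ŷ = 22 + 8.5·4 = 56; e = 52 − 56 = -4
x=5: ŷ = 22 + 8.5·5 = 64.5; e = 66.5 − 64.5 = 2
x=11: ŷ = 22 + 8.5·11 = 115.5; e = 115.5 − 115.5 = 0

0, 2, -4, 2, 0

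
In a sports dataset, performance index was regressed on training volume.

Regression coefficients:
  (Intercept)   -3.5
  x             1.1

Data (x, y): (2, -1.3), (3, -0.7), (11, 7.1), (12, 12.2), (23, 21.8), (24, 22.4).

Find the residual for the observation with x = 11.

ŷ = -3.5 + 1.1·11 = 8.6
e = 7.1 − 8.6 = -1.5

e = -1.5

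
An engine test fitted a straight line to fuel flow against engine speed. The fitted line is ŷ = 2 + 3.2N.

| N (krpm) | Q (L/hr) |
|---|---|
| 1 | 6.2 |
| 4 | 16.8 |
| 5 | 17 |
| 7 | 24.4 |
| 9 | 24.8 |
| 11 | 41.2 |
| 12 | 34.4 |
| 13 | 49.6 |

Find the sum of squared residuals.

N=1: ŷ = 2 + 3.2·1 = 5.2; e = 6.2 − 5.2 = 1
N=4: ŷ = 2 + 3.2·4 = 14.8; e = 16.8 − 14.8 = 2
N=5: ŷ = 2 + 3.2·5 = 18; e = 17 − 18 = -1
N=7: ŷ = 2 + 3.2·7 = 24.4; e = 24.4 − 24.4 = 0
N=9: ŷ = 2 + 3.2·9 = 30.8; e = 24.8 − 30.8 = -6
N=11: ŷ = 2 + 3.2·11 = 37.2; e = 41.2 − 37.2 = 4
N=12: ŷ = 2 + 3.2·12 = 40.4; e = 34.4 − 40.4 = -6
N=13: ŷ = 2 + 3.2·13 = 43.6; e = 49.6 − 43.6 = 6
SSE = 1 + 4 + 1 + 0 + 36 + 16 + 36 + 36 = 130

SSE = 130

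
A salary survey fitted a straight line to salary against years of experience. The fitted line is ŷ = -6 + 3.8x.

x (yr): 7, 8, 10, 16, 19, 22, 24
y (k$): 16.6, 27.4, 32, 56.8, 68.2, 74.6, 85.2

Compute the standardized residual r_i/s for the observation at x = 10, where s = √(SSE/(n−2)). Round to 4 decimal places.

x=7: ŷ = -6 + 3.8·7 = 20.6; r = 16.6 − 20.6 = -4
x=8: ŷ = -6 + 3.8·8 = 24.4; r = 27.4 − 24.4 = 3
x=10: ŷ = -6 + 3.8·10 = 32; r = 32 − 32 = 0
x=16: ŷ = -6 + 3.8·16 = 54.8; r = 56.8 − 54.8 = 2
x=19: ŷ = -6 + 3.8·19 = 66.2; r = 68.2 − 66.2 = 2
x=22: ŷ = -6 + 3.8·22 = 77.6; r = 74.6 − 77.6 = -3
x=24: ŷ = -6 + 3.8·24 = 85.2; r = 85.2 − 85.2 = 0
SSE = 16 + 9 + 0 + 4 + 4 + 9 + 0 = 42
s = √(42/5) = 2.89828
r/s = 0 / 2.89828 = 0.0000

0.0000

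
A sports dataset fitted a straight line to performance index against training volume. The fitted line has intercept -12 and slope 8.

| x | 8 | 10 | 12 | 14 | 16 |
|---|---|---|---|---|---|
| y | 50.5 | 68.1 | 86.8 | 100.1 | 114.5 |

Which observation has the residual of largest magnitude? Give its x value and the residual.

x=8: ŷ = -12 + 8·8 = 52; e = 50.5 − 52 = -1.5
x=10: ŷ = -12 + 8·10 = 68; e = 68.1 − 68 = 0.1
x=12: ŷ = -12 + 8·12 = 84; e = 86.8 − 84 = 2.8
x=14: ŷ = -12 + 8·14 = 100; e = 100.1 − 100 = 0.1
x=16: ŷ = -12 + 8·16 = 116; e = 114.5 − 116 = -1.5
Largest |e| is 2.8 at x = 12, residual 2.8.

x = 12, e = 2.8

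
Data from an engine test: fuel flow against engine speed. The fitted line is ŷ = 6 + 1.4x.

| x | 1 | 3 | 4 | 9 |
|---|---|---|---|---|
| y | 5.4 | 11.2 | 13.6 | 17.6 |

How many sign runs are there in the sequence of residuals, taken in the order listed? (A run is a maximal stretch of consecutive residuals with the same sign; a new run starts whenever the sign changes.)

3 runs

x=1: ŷ = 6 + 1.4·1 = 7.4; r = 5.4 − 7.4 = -2
x=3: ŷ = 6 + 1.4·3 = 10.2; r = 11.2 − 10.2 = 1
x=4: ŷ = 6 + 1.4·4 = 11.6; r = 13.6 − 11.6 = 2
x=9: ŷ = 6 + 1.4·9 = 18.6; r = 17.6 − 18.6 = -1
Signs: − + + −
Runs: −×1, +×2, −×1 → 3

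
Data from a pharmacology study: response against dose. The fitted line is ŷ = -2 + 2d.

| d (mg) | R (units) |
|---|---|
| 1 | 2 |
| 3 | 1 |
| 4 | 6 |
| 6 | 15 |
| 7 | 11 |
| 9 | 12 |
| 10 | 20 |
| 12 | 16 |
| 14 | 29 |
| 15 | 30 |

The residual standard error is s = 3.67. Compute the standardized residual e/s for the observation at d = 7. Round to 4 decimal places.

ŷ = -2 + 2·7 = 12
e = 11 − 12 = -1
e/s = -1 / 3.67 = -0.2725

-0.2725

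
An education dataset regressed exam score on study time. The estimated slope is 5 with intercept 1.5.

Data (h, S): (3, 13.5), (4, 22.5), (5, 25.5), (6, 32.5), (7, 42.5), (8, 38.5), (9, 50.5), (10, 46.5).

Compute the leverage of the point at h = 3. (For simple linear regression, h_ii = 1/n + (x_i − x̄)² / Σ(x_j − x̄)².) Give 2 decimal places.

h = 0.42

h̄ = (3 + 4 + 5 + 6 + 7 + 8 + 9 + 10)/8 = 6.5
Σ(h − h̄)² = 12.25 + 6.25 + 2.25 + 0.25 + 0.25 + 2.25 + 6.25 + 12.25 = 42
h = 1/8 + (-3.5)²/42 = 0.125 + 0.291667 = 0.42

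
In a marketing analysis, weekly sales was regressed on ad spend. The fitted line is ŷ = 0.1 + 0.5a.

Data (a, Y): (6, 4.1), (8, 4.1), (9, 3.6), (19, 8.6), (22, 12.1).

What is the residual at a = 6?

r = 1

ŷ = 0.1 + 0.5·6 = 3.1
r = 4.1 − 3.1 = 1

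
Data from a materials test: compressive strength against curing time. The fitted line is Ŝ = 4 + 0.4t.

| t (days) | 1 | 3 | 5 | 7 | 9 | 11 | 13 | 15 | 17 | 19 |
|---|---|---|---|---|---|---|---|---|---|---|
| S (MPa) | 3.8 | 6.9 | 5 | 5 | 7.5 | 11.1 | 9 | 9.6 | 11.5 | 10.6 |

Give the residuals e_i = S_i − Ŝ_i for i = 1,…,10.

-0.6, 1.7, -1, -1.8, -0.1, 2.7, -0.2, -0.4, 0.7, -1

t=1: Ŝ = 4 + 0.4·1 = 4.4; e = 3.8 − 4.4 = -0.6
t=3: Ŝ = 4 + 0.4·3 = 5.2; e = 6.9 − 5.2 = 1.7
t=5: Ŝ = 4 + 0.4·5 = 6; e = 5 − 6 = -1
t=7: Ŝ = 4 + 0.4·7 = 6.8; e = 5 − 6.8 = -1.8
t=9: Ŝ = 4 + 0.4·9 = 7.6; e = 7.5 − 7.6 = -0.1
t=11: Ŝ = 4 + 0.4·11 = 8.4; e = 11.1 − 8.4 = 2.7
t=13: Ŝ = 4 + 0.4·13 = 9.2; e = 9 − 9.2 = -0.2
t=15: Ŝ = 4 + 0.4·15 = 10; e = 9.6 − 10 = -0.4
t=17: Ŝ = 4 + 0.4·17 = 10.8; e = 11.5 − 10.8 = 0.7
t=19: Ŝ = 4 + 0.4·19 = 11.6; e = 10.6 − 11.6 = -1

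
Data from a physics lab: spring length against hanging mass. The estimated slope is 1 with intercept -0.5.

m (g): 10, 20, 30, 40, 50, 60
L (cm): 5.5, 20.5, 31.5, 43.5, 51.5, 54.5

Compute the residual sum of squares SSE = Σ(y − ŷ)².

m=10: ŷ = -0.5 + 10 = 9.5; e = 5.5 − 9.5 = -4
m=20: ŷ = -0.5 + 20 = 19.5; e = 20.5 − 19.5 = 1
m=30: ŷ = -0.5 + 30 = 29.5; e = 31.5 − 29.5 = 2
m=40: ŷ = -0.5 + 40 = 39.5; e = 43.5 − 39.5 = 4
m=50: ŷ = -0.5 + 50 = 49.5; e = 51.5 − 49.5 = 2
m=60: ŷ = -0.5 + 60 = 59.5; e = 54.5 − 59.5 = -5
SSE = 16 + 1 + 4 + 16 + 4 + 25 = 66

SSE = 66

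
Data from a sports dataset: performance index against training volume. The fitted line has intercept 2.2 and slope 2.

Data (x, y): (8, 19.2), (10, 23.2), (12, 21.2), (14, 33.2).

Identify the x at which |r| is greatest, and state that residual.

x=8: ŷ = 2.2 + 2·8 = 18.2; r = 19.2 − 18.2 = 1
x=10: ŷ = 2.2 + 2·10 = 22.2; r = 23.2 − 22.2 = 1
x=12: ŷ = 2.2 + 2·12 = 26.2; r = 21.2 − 26.2 = -5
x=14: ŷ = 2.2 + 2·14 = 30.2; r = 33.2 − 30.2 = 3
Largest |r| is 5 at x = 12, residual -5.

x = 12, r = -5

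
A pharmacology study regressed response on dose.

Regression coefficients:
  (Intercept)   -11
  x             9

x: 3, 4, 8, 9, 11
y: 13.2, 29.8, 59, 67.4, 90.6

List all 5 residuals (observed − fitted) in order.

-2.8, 4.8, -2, -2.6, 2.6

x=3: ŷ = -11 + 9·3 = 16; e = 13.2 − 16 = -2.8
x=4: ŷ = -11 + 9·4 = 25; e = 29.8 − 25 = 4.8
x=8: ŷ = -11 + 9·8 = 61; e = 59 − 61 = -2
x=9: ŷ = -11 + 9·9 = 70; e = 67.4 − 70 = -2.6
x=11: ŷ = -11 + 9·11 = 88; e = 90.6 − 88 = 2.6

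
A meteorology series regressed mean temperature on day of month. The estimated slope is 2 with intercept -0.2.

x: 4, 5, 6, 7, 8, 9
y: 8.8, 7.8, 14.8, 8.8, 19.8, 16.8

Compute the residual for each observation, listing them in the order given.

x=4: ŷ = -0.2 + 2·4 = 7.8; r = 8.8 − 7.8 = 1
x=5: ŷ = -0.2 + 2·5 = 9.8; r = 7.8 − 9.8 = -2
x=6: ŷ = -0.2 + 2·6 = 11.8; r = 14.8 − 11.8 = 3
x=7: ŷ = -0.2 + 2·7 = 13.8; r = 8.8 − 13.8 = -5
x=8: ŷ = -0.2 + 2·8 = 15.8; r = 19.8 − 15.8 = 4
x=9: ŷ = -0.2 + 2·9 = 17.8; r = 16.8 − 17.8 = -1

1, -2, 3, -5, 4, -1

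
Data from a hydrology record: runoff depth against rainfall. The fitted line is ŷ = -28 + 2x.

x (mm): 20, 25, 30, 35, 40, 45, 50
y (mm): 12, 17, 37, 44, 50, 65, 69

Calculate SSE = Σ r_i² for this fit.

x=20: ŷ = -28 + 2·20 = 12; r = 12 − 12 = 0
x=25: ŷ = -28 + 2·25 = 22; r = 17 − 22 = -5
x=30: ŷ = -28 + 2·30 = 32; r = 37 − 32 = 5
x=35: ŷ = -28 + 2·35 = 42; r = 44 − 42 = 2
x=40: ŷ = -28 + 2·40 = 52; r = 50 − 52 = -2
x=45: ŷ = -28 + 2·45 = 62; r = 65 − 62 = 3
x=50: ŷ = -28 + 2·50 = 72; r = 69 − 72 = -3
SSE = 0 + 25 + 25 + 4 + 4 + 9 + 9 = 76

SSE = 76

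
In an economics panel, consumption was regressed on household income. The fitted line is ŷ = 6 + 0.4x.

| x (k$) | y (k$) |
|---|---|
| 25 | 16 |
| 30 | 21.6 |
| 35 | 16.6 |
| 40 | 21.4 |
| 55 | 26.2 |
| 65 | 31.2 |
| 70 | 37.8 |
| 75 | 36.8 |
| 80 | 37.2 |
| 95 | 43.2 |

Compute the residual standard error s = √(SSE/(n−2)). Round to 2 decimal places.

x=25: ŷ = 6 + 0.4·25 = 16; e = 16 − 16 = 0
x=30: ŷ = 6 + 0.4·30 = 18; e = 21.6 − 18 = 3.6
x=35: ŷ = 6 + 0.4·35 = 20; e = 16.6 − 20 = -3.4
x=40: ŷ = 6 + 0.4·40 = 22; e = 21.4 − 22 = -0.6
x=55: ŷ = 6 + 0.4·55 = 28; e = 26.2 − 28 = -1.8
x=65: ŷ = 6 + 0.4·65 = 32; e = 31.2 − 32 = -0.8
x=70: ŷ = 6 + 0.4·70 = 34; e = 37.8 − 34 = 3.8
x=75: ŷ = 6 + 0.4·75 = 36; e = 36.8 − 36 = 0.8
x=80: ŷ = 6 + 0.4·80 = 38; e = 37.2 − 38 = -0.8
x=95: ŷ = 6 + 0.4·95 = 44; e = 43.2 − 44 = -0.8
SSE = 0 + 12.96 + 11.56 + 0.36 + 3.24 + 0.64 + 14.44 + 0.64 + 0.64 + 0.64 = 45.12
s = √(45.12/8) = √5.64 ≈ 2.37

s = 2.37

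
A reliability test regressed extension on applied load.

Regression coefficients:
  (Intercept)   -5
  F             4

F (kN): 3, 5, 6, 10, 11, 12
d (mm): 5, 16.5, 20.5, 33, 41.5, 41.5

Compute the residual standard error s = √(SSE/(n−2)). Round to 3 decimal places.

F=3: ŷ = -5 + 4·3 = 7; r = 5 − 7 = -2
F=5: ŷ = -5 + 4·5 = 15; r = 16.5 − 15 = 1.5
F=6: ŷ = -5 + 4·6 = 19; r = 20.5 − 19 = 1.5
F=10: ŷ = -5 + 4·10 = 35; r = 33 − 35 = -2
F=11: ŷ = -5 + 4·11 = 39; r = 41.5 − 39 = 2.5
F=12: ŷ = -5 + 4·12 = 43; r = 41.5 − 43 = -1.5
SSE = 4 + 2.25 + 2.25 + 4 + 6.25 + 2.25 = 21
s = √(21/4) = √5.25 ≈ 2.291

s = 2.291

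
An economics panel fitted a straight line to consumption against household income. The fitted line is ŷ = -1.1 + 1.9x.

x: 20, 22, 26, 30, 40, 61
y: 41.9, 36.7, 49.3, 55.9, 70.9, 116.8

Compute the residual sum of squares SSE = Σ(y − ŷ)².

SSE = 62

x=20: ŷ = -1.1 + 1.9·20 = 36.9; r = 41.9 − 36.9 = 5
x=22: ŷ = -1.1 + 1.9·22 = 40.7; r = 36.7 − 40.7 = -4
x=26: ŷ = -1.1 + 1.9·26 = 48.3; r = 49.3 − 48.3 = 1
x=30: ŷ = -1.1 + 1.9·30 = 55.9; r = 55.9 − 55.9 = 0
x=40: ŷ = -1.1 + 1.9·40 = 74.9; r = 70.9 − 74.9 = -4
x=61: ŷ = -1.1 + 1.9·61 = 114.8; r = 116.8 − 114.8 = 2
SSE = 25 + 16 + 1 + 0 + 16 + 4 = 62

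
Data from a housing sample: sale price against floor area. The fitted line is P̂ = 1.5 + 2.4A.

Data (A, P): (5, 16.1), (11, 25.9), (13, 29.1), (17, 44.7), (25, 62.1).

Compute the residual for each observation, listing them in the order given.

A=5: P̂ = 1.5 + 2.4·5 = 13.5; r = 16.1 − 13.5 = 2.6
A=11: P̂ = 1.5 + 2.4·11 = 27.9; r = 25.9 − 27.9 = -2
A=13: P̂ = 1.5 + 2.4·13 = 32.7; r = 29.1 − 32.7 = -3.6
A=17: P̂ = 1.5 + 2.4·17 = 42.3; r = 44.7 − 42.3 = 2.4
A=25: P̂ = 1.5 + 2.4·25 = 61.5; r = 62.1 − 61.5 = 0.6

2.6, -2, -3.6, 2.4, 0.6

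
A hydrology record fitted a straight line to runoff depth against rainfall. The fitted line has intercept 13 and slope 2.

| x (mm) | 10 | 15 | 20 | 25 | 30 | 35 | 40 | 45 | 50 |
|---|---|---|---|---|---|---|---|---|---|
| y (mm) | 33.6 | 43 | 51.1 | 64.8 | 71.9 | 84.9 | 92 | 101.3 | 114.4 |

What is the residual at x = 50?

ŷ = 13 + 2·50 = 113
e = 114.4 − 113 = 1.4

e = 1.4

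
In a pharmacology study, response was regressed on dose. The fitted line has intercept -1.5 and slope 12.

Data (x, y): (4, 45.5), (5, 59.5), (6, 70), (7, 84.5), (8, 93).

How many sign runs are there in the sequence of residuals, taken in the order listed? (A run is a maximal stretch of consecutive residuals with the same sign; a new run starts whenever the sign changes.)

x=4: ŷ = -1.5 + 12·4 = 46.5; e = 45.5 − 46.5 = -1
x=5: ŷ = -1.5 + 12·5 = 58.5; e = 59.5 − 58.5 = 1
x=6: ŷ = -1.5 + 12·6 = 70.5; e = 70 − 70.5 = -0.5
x=7: ŷ = -1.5 + 12·7 = 82.5; e = 84.5 − 82.5 = 2
x=8: ŷ = -1.5 + 12·8 = 94.5; e = 93 − 94.5 = -1.5
Signs: − + − + −
Runs: −×1, +×1, −×1, +×1, −×1 → 5

5 runs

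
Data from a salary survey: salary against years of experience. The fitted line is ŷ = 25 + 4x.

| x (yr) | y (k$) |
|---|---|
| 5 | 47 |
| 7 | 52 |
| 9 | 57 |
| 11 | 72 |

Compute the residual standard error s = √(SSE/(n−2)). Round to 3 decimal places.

x=5: ŷ = 25 + 4·5 = 45; r = 47 − 45 = 2
x=7: ŷ = 25 + 4·7 = 53; r = 52 − 53 = -1
x=9: ŷ = 25 + 4·9 = 61; r = 57 − 61 = -4
x=11: ŷ = 25 + 4·11 = 69; r = 72 − 69 = 3
SSE = 4 + 1 + 16 + 9 = 30
s = √(30/2) = √15 ≈ 3.873

s = 3.873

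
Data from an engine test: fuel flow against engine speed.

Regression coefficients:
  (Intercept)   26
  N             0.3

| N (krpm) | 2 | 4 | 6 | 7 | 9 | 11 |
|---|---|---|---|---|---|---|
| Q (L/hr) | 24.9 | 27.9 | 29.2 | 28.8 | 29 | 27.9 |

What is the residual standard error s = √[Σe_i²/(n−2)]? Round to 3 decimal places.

s = 1.404

N=2: ŷ = 26 + 0.3·2 = 26.6; e = 24.9 − 26.6 = -1.7
N=4: ŷ = 26 + 0.3·4 = 27.2; e = 27.9 − 27.2 = 0.7
N=6: ŷ = 26 + 0.3·6 = 27.8; e = 29.2 − 27.8 = 1.4
N=7: ŷ = 26 + 0.3·7 = 28.1; e = 28.8 − 28.1 = 0.7
N=9: ŷ = 26 + 0.3·9 = 28.7; e = 29 − 28.7 = 0.3
N=11: ŷ = 26 + 0.3·11 = 29.3; e = 27.9 − 29.3 = -1.4
SSE = 2.89 + 0.49 + 1.96 + 0.49 + 0.09 + 1.96 = 7.88
s = √(7.88/4) = √1.97 ≈ 1.404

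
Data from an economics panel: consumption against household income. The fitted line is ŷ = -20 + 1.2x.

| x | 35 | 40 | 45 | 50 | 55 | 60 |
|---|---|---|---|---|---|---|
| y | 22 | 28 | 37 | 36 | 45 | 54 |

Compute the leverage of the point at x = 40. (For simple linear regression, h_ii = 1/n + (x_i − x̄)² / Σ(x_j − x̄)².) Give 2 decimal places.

h = 0.30

x̄ = (35 + 40 + 45 + 50 + 55 + 60)/6 = 47.5
Σ(x − x̄)² = 156.25 + 56.25 + 6.25 + 6.25 + 56.25 + 156.25 = 437.5
h = 1/6 + (-7.5)²/437.5 = 0.166667 + 0.128571 = 0.30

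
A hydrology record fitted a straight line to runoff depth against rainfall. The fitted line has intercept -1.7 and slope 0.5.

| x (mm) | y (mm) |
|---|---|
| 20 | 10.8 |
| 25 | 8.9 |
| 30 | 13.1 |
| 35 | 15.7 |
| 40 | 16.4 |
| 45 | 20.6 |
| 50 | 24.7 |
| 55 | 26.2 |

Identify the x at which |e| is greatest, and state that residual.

x=20: ŷ = -1.7 + 0.5·20 = 8.3; e = 10.8 − 8.3 = 2.5
x=25: ŷ = -1.7 + 0.5·25 = 10.8; e = 8.9 − 10.8 = -1.9
x=30: ŷ = -1.7 + 0.5·30 = 13.3; e = 13.1 − 13.3 = -0.2
x=35: ŷ = -1.7 + 0.5·35 = 15.8; e = 15.7 − 15.8 = -0.1
x=40: ŷ = -1.7 + 0.5·40 = 18.3; e = 16.4 − 18.3 = -1.9
x=45: ŷ = -1.7 + 0.5·45 = 20.8; e = 20.6 − 20.8 = -0.2
x=50: ŷ = -1.7 + 0.5·50 = 23.3; e = 24.7 − 23.3 = 1.4
x=55: ŷ = -1.7 + 0.5·55 = 25.8; e = 26.2 − 25.8 = 0.4
Largest |e| is 2.5 at x = 20, residual 2.5.

x = 20, e = 2.5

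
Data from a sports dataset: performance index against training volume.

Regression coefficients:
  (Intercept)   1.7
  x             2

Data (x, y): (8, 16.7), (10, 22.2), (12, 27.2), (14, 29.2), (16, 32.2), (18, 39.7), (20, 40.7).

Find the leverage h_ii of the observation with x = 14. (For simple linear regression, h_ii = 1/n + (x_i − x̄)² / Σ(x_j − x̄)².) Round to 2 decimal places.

h = 0.14

x̄ = (8 + 10 + 12 + 14 + 16 + 18 + 20)/7 = 14
Σ(x − x̄)² = 36 + 16 + 4 + 0 + 4 + 16 + 36 = 112
h = 1/7 + (0)²/112 = 0.142857 + 0 = 0.14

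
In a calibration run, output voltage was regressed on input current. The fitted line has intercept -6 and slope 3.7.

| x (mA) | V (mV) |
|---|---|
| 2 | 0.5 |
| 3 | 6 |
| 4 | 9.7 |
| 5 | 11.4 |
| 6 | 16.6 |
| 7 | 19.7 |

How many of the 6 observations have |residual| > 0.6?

x=2: V̂ = -6 + 3.7·2 = 1.4; r = 0.5 − 1.4 = -0.9
x=3: V̂ = -6 + 3.7·3 = 5.1; r = 6 − 5.1 = 0.9
x=4: V̂ = -6 + 3.7·4 = 8.8; r = 9.7 − 8.8 = 0.9
x=5: V̂ = -6 + 3.7·5 = 12.5; r = 11.4 − 12.5 = -1.1
x=6: V̂ = -6 + 3.7·6 = 16.2; r = 16.6 − 16.2 = 0.4
x=7: V̂ = -6 + 3.7·7 = 19.9; r = 19.7 − 19.9 = -0.2
|r| > 0.6: x=2 (|r|=0.9), x=3 (|r|=0.9), x=4 (|r|=0.9), x=5 (|r|=1.1) → 4

4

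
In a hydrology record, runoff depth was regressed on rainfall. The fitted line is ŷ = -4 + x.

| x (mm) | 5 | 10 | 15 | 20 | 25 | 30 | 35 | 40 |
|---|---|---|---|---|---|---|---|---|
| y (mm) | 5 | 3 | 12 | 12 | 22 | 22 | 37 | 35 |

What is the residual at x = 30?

ŷ = -4 + 30 = 26
e = 22 − 26 = -4

e = -4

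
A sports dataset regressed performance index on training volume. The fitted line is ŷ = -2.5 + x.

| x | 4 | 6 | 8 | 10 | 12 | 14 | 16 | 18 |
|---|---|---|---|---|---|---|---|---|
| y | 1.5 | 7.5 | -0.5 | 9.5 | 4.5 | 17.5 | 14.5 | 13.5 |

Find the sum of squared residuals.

x=4: ŷ = -2.5 + 4 = 1.5; e = 1.5 − 1.5 = 0
x=6: ŷ = -2.5 + 6 = 3.5; e = 7.5 − 3.5 = 4
x=8: ŷ = -2.5 + 8 = 5.5; e = -0.5 − 5.5 = -6
x=10: ŷ = -2.5 + 10 = 7.5; e = 9.5 − 7.5 = 2
x=12: ŷ = -2.5 + 12 = 9.5; e = 4.5 − 9.5 = -5
x=14: ŷ = -2.5 + 14 = 11.5; e = 17.5 − 11.5 = 6
x=16: ŷ = -2.5 + 16 = 13.5; e = 14.5 − 13.5 = 1
x=18: ŷ = -2.5 + 18 = 15.5; e = 13.5 − 15.5 = -2
SSE = 0 + 16 + 36 + 4 + 25 + 36 + 1 + 4 = 122

SSE = 122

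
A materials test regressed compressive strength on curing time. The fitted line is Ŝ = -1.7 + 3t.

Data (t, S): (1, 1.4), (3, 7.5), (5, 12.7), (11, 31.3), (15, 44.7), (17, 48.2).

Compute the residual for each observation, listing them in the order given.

0.1, 0.2, -0.6, 0, 1.4, -1.1

t=1: Ŝ = -1.7 + 3·1 = 1.3; r = 1.4 − 1.3 = 0.1
t=3: Ŝ = -1.7 + 3·3 = 7.3; r = 7.5 − 7.3 = 0.2
t=5: Ŝ = -1.7 + 3·5 = 13.3; r = 12.7 − 13.3 = -0.6
t=11: Ŝ = -1.7 + 3·11 = 31.3; r = 31.3 − 31.3 = 0
t=15: Ŝ = -1.7 + 3·15 = 43.3; r = 44.7 − 43.3 = 1.4
t=17: Ŝ = -1.7 + 3·17 = 49.3; r = 48.2 − 49.3 = -1.1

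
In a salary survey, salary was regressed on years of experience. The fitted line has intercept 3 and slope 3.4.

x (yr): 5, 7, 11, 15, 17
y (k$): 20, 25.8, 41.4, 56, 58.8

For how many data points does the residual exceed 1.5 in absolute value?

x=5: ŷ = 3 + 3.4·5 = 20; r = 20 − 20 = 0
x=7: ŷ = 3 + 3.4·7 = 26.8; r = 25.8 − 26.8 = -1
x=11: ŷ = 3 + 3.4·11 = 40.4; r = 41.4 − 40.4 = 1
x=15: ŷ = 3 + 3.4·15 = 54; r = 56 − 54 = 2
x=17: ŷ = 3 + 3.4·17 = 60.8; r = 58.8 − 60.8 = -2
|r| > 1.5: x=15 (|r|=2), x=17 (|r|=2) → 2

2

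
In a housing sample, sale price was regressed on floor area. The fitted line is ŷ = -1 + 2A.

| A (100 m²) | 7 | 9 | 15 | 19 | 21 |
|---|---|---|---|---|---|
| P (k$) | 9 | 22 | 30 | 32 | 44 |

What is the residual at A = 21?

e = 3

ŷ = -1 + 2·21 = 41
e = 44 − 41 = 3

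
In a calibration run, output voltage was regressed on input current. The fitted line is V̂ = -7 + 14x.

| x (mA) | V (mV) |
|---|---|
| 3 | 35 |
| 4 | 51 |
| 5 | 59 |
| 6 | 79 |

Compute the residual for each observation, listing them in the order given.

0, 2, -4, 2

x=3: V̂ = -7 + 14·3 = 35; r = 35 − 35 = 0
x=4: V̂ = -7 + 14·4 = 49; r = 51 − 49 = 2
x=5: V̂ = -7 + 14·5 = 63; r = 59 − 63 = -4
x=6: V̂ = -7 + 14·6 = 77; r = 79 − 77 = 2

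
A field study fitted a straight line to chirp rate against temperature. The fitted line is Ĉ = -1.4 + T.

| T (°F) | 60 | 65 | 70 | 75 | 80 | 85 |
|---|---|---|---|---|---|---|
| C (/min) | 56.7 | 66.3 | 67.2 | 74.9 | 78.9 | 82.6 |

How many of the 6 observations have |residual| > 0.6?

T=60: Ĉ = -1.4 + 60 = 58.6; e = 56.7 − 58.6 = -1.9
T=65: Ĉ = -1.4 + 65 = 63.6; e = 66.3 − 63.6 = 2.7
T=70: Ĉ = -1.4 + 70 = 68.6; e = 67.2 − 68.6 = -1.4
T=75: Ĉ = -1.4 + 75 = 73.6; e = 74.9 − 73.6 = 1.3
T=80: Ĉ = -1.4 + 80 = 78.6; e = 78.9 − 78.6 = 0.3
T=85: Ĉ = -1.4 + 85 = 83.6; e = 82.6 − 83.6 = -1
|e| > 0.6: T=60 (|e|=1.9), T=65 (|e|=2.7), T=70 (|e|=1.4), T=75 (|e|=1.3), T=85 (|e|=1) → 5

5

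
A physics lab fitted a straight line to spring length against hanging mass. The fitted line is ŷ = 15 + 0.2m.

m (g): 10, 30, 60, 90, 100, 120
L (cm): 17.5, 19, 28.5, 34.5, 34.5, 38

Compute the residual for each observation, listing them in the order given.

m=10: ŷ = 15 + 0.2·10 = 17; e = 17.5 − 17 = 0.5
m=30: ŷ = 15 + 0.2·30 = 21; e = 19 − 21 = -2
m=60: ŷ = 15 + 0.2·60 = 27; e = 28.5 − 27 = 1.5
m=90: ŷ = 15 + 0.2·90 = 33; e = 34.5 − 33 = 1.5
m=100: ŷ = 15 + 0.2·100 = 35; e = 34.5 − 35 = -0.5
m=120: ŷ = 15 + 0.2·120 = 39; e = 38 − 39 = -1

0.5, -2, 1.5, 1.5, -0.5, -1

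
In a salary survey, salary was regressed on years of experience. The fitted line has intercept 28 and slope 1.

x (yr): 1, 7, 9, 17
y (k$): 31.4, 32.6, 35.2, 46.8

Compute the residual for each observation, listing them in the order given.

2.4, -2.4, -1.8, 1.8

x=1: ŷ = 28 + 1 = 29; e = 31.4 − 29 = 2.4
x=7: ŷ = 28 + 7 = 35; e = 32.6 − 35 = -2.4
x=9: ŷ = 28 + 9 = 37; e = 35.2 − 37 = -1.8
x=17: ŷ = 28 + 17 = 45; e = 46.8 − 45 = 1.8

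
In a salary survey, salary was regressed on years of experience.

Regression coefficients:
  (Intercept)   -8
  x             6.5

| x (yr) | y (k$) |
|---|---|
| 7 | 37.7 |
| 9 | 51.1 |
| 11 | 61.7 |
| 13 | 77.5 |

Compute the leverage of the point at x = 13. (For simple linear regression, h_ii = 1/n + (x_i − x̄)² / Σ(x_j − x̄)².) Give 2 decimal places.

h = 0.70

x̄ = (7 + 9 + 11 + 13)/4 = 10
Σ(x − x̄)² = 9 + 1 + 1 + 9 = 20
h = 1/4 + (3)²/20 = 0.25 + 0.45 = 0.70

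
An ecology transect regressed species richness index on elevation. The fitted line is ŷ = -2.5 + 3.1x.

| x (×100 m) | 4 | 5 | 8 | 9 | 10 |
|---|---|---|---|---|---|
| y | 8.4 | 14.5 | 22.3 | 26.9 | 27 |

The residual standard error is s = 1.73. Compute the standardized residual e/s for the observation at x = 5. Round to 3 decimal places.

0.867

ŷ = -2.5 + 3.1·5 = 13
e = 14.5 − 13 = 1.5
e/s = 1.5 / 1.73 = 0.867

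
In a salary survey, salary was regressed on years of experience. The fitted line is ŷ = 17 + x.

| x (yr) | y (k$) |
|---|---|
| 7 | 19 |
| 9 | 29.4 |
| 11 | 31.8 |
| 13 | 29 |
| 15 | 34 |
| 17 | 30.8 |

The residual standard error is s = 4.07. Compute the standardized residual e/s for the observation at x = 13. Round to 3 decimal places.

-0.246

ŷ = 17 + 13 = 30
e = 29 − 30 = -1
e/s = -1 / 4.07 = -0.246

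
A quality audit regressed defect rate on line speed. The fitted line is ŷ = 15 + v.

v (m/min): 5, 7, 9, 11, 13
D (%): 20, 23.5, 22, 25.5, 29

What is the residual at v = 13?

r = 1

ŷ = 15 + 13 = 28
r = 29 − 28 = 1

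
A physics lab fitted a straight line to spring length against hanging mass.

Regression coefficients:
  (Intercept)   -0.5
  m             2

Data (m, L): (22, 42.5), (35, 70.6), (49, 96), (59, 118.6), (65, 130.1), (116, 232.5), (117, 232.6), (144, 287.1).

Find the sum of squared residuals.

SSE = 8

m=22: L̂ = -0.5 + 2·22 = 43.5; e = 42.5 − 43.5 = -1
m=35: L̂ = -0.5 + 2·35 = 69.5; e = 70.6 − 69.5 = 1.1
m=49: L̂ = -0.5 + 2·49 = 97.5; e = 96 − 97.5 = -1.5
m=59: L̂ = -0.5 + 2·59 = 117.5; e = 118.6 − 117.5 = 1.1
m=65: L̂ = -0.5 + 2·65 = 129.5; e = 130.1 − 129.5 = 0.6
m=116: L̂ = -0.5 + 2·116 = 231.5; e = 232.5 − 231.5 = 1
m=117: L̂ = -0.5 + 2·117 = 233.5; e = 232.6 − 233.5 = -0.9
m=144: L̂ = -0.5 + 2·144 = 287.5; e = 287.1 − 287.5 = -0.4
SSE = 1 + 1.21 + 2.25 + 1.21 + 0.36 + 1 + 0.81 + 0.16 = 8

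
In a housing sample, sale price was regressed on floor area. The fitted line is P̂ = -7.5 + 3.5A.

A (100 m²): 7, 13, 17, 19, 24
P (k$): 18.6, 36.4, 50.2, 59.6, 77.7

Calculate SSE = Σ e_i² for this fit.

A=7: P̂ = -7.5 + 3.5·7 = 17; e = 18.6 − 17 = 1.6
A=13: P̂ = -7.5 + 3.5·13 = 38; e = 36.4 − 38 = -1.6
A=17: P̂ = -7.5 + 3.5·17 = 52; e = 50.2 − 52 = -1.8
A=19: P̂ = -7.5 + 3.5·19 = 59; e = 59.6 − 59 = 0.6
A=24: P̂ = -7.5 + 3.5·24 = 76.5; e = 77.7 − 76.5 = 1.2
SSE = 2.56 + 2.56 + 3.24 + 0.36 + 1.44 = 10.16

SSE = 10.16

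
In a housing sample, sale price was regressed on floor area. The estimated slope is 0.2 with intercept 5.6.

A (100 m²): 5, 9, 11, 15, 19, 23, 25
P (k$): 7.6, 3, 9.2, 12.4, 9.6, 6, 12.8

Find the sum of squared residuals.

SSE = 59.28

A=5: P̂ = 5.6 + 0.2·5 = 6.6; r = 7.6 − 6.6 = 1
A=9: P̂ = 5.6 + 0.2·9 = 7.4; r = 3 − 7.4 = -4.4
A=11: P̂ = 5.6 + 0.2·11 = 7.8; r = 9.2 − 7.8 = 1.4
A=15: P̂ = 5.6 + 0.2·15 = 8.6; r = 12.4 − 8.6 = 3.8
A=19: P̂ = 5.6 + 0.2·19 = 9.4; r = 9.6 − 9.4 = 0.2
A=23: P̂ = 5.6 + 0.2·23 = 10.2; r = 6 − 10.2 = -4.2
A=25: P̂ = 5.6 + 0.2·25 = 10.6; r = 12.8 − 10.6 = 2.2
SSE = 1 + 19.36 + 1.96 + 14.44 + 0.04 + 17.64 + 4.84 = 59.28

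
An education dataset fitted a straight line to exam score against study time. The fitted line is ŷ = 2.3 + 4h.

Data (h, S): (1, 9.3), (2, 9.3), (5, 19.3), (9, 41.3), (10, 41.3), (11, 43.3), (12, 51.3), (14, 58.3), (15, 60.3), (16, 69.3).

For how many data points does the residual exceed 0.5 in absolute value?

h=1: ŷ = 2.3 + 4·1 = 6.3; e = 9.3 − 6.3 = 3
h=2: ŷ = 2.3 + 4·2 = 10.3; e = 9.3 − 10.3 = -1
h=5: ŷ = 2.3 + 4·5 = 22.3; e = 19.3 − 22.3 = -3
h=9: ŷ = 2.3 + 4·9 = 38.3; e = 41.3 − 38.3 = 3
h=10: ŷ = 2.3 + 4·10 = 42.3; e = 41.3 − 42.3 = -1
h=11: ŷ = 2.3 + 4·11 = 46.3; e = 43.3 − 46.3 = -3
h=12: ŷ = 2.3 + 4·12 = 50.3; e = 51.3 − 50.3 = 1
h=14: ŷ = 2.3 + 4·14 = 58.3; e = 58.3 − 58.3 = 0
h=15: ŷ = 2.3 + 4·15 = 62.3; e = 60.3 − 62.3 = -2
h=16: ŷ = 2.3 + 4·16 = 66.3; e = 69.3 − 66.3 = 3
|e| > 0.5: h=1 (|e|=3), h=2 (|e|=1), h=5 (|e|=3), h=9 (|e|=3), h=10 (|e|=1), h=11 (|e|=3), h=12 (|e|=1), h=15 (|e|=2), h=16 (|e|=3) → 9

9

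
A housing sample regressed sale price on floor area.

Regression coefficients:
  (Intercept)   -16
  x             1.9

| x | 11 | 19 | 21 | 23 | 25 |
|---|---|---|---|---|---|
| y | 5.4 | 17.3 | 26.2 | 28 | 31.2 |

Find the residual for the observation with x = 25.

ŷ = -16 + 1.9·25 = 31.5
e = 31.2 − 31.5 = -0.3

e = -0.3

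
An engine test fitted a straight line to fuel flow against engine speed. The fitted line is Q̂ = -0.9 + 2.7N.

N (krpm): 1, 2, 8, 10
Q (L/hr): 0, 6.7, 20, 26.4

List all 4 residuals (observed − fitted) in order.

-1.8, 2.2, -0.7, 0.3

N=1: Q̂ = -0.9 + 2.7·1 = 1.8; r = 0 − 1.8 = -1.8
N=2: Q̂ = -0.9 + 2.7·2 = 4.5; r = 6.7 − 4.5 = 2.2
N=8: Q̂ = -0.9 + 2.7·8 = 20.7; r = 20 − 20.7 = -0.7
N=10: Q̂ = -0.9 + 2.7·10 = 26.1; r = 26.4 − 26.1 = 0.3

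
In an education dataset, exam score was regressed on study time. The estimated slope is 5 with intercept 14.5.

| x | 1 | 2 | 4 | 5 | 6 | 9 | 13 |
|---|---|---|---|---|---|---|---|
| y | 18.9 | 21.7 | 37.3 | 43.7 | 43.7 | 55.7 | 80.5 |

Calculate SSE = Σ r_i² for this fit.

SSE = 49.76

x=1: ŷ = 14.5 + 5·1 = 19.5; r = 18.9 − 19.5 = -0.6
x=2: ŷ = 14.5 + 5·2 = 24.5; r = 21.7 − 24.5 = -2.8
x=4: ŷ = 14.5 + 5·4 = 34.5; r = 37.3 − 34.5 = 2.8
x=5: ŷ = 14.5 + 5·5 = 39.5; r = 43.7 − 39.5 = 4.2
x=6: ŷ = 14.5 + 5·6 = 44.5; r = 43.7 − 44.5 = -0.8
x=9: ŷ = 14.5 + 5·9 = 59.5; r = 55.7 − 59.5 = -3.8
x=13: ŷ = 14.5 + 5·13 = 79.5; r = 80.5 − 79.5 = 1
SSE = 0.36 + 7.84 + 7.84 + 17.64 + 0.64 + 14.44 + 1 = 49.76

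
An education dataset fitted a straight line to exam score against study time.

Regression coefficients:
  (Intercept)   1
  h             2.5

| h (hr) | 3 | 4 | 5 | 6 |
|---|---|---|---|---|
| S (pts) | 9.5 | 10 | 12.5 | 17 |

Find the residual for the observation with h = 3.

ŷ = 1 + 2.5·3 = 8.5
r = 9.5 − 8.5 = 1

r = 1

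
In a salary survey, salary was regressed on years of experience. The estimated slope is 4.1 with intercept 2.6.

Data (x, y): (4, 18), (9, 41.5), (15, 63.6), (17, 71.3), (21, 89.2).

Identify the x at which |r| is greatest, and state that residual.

x = 9, r = 2

x=4: ŷ = 2.6 + 4.1·4 = 19; r = 18 − 19 = -1
x=9: ŷ = 2.6 + 4.1·9 = 39.5; r = 41.5 − 39.5 = 2
x=15: ŷ = 2.6 + 4.1·15 = 64.1; r = 63.6 − 64.1 = -0.5
x=17: ŷ = 2.6 + 4.1·17 = 72.3; r = 71.3 − 72.3 = -1
x=21: ŷ = 2.6 + 4.1·21 = 88.7; r = 89.2 − 88.7 = 0.5
Largest |r| is 2 at x = 9, residual 2.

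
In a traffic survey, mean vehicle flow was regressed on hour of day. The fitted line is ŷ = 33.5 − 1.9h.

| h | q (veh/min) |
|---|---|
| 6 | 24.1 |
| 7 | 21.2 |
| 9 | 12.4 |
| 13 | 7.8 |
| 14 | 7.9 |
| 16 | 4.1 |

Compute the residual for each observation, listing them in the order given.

2, 1, -4, -1, 1, 1

h=6: ŷ = 33.5 − 1.9·6 = 22.1; e = 24.1 − 22.1 = 2
h=7: ŷ = 33.5 − 1.9·7 = 20.2; e = 21.2 − 20.2 = 1
h=9: ŷ = 33.5 − 1.9·9 = 16.4; e = 12.4 − 16.4 = -4
h=13: ŷ = 33.5 − 1.9·13 = 8.8; e = 7.8 − 8.8 = -1
h=14: ŷ = 33.5 − 1.9·14 = 6.9; e = 7.9 − 6.9 = 1
h=16: ŷ = 33.5 − 1.9·16 = 3.1; e = 4.1 − 3.1 = 1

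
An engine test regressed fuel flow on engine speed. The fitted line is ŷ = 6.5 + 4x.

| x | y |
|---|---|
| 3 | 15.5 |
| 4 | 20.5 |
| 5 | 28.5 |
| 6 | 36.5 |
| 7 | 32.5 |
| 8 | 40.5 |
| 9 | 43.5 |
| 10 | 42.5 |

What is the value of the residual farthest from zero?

x=3: ŷ = 6.5 + 4·3 = 18.5; e = 15.5 − 18.5 = -3
x=4: ŷ = 6.5 + 4·4 = 22.5; e = 20.5 − 22.5 = -2
x=5: ŷ = 6.5 + 4·5 = 26.5; e = 28.5 − 26.5 = 2
x=6: ŷ = 6.5 + 4·6 = 30.5; e = 36.5 − 30.5 = 6
x=7: ŷ = 6.5 + 4·7 = 34.5; e = 32.5 − 34.5 = -2
x=8: ŷ = 6.5 + 4·8 = 38.5; e = 40.5 − 38.5 = 2
x=9: ŷ = 6.5 + 4·9 = 42.5; e = 43.5 − 42.5 = 1
x=10: ŷ = 6.5 + 4·10 = 46.5; e = 42.5 − 46.5 = -4
Largest |e| is 6 at x = 6, residual 6.

e = 6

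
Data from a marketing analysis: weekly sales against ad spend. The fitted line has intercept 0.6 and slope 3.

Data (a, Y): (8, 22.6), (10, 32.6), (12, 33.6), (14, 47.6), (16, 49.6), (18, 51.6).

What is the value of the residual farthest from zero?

a=8: Ŷ = 0.6 + 3·8 = 24.6; e = 22.6 − 24.6 = -2
a=10: Ŷ = 0.6 + 3·10 = 30.6; e = 32.6 − 30.6 = 2
a=12: Ŷ = 0.6 + 3·12 = 36.6; e = 33.6 − 36.6 = -3
a=14: Ŷ = 0.6 + 3·14 = 42.6; e = 47.6 − 42.6 = 5
a=16: Ŷ = 0.6 + 3·16 = 48.6; e = 49.6 − 48.6 = 1
a=18: Ŷ = 0.6 + 3·18 = 54.6; e = 51.6 − 54.6 = -3
Largest |e| is 5 at a = 14, residual 5.

e = 5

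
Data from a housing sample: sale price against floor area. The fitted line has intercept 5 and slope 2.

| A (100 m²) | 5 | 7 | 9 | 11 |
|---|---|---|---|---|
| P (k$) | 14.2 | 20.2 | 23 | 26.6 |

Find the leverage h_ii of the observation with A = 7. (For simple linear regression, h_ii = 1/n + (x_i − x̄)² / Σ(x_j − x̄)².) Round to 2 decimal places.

Ā = (5 + 7 + 9 + 11)/4 = 8
Σ(A − Ā)² = 9 + 1 + 1 + 9 = 20
h = 1/4 + (-1)²/20 = 0.25 + 0.05 = 0.30

h = 0.30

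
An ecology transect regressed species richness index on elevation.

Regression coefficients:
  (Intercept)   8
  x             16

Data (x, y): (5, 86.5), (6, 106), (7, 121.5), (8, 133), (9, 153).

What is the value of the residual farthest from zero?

x=5: ŷ = 8 + 16·5 = 88; r = 86.5 − 88 = -1.5
x=6: ŷ = 8 + 16·6 = 104; r = 106 − 104 = 2
x=7: ŷ = 8 + 16·7 = 120; r = 121.5 − 120 = 1.5
x=8: ŷ = 8 + 16·8 = 136; r = 133 − 136 = -3
x=9: ŷ = 8 + 16·9 = 152; r = 153 − 152 = 1
Largest |r| is 3 at x = 8, residual -3.

r = -3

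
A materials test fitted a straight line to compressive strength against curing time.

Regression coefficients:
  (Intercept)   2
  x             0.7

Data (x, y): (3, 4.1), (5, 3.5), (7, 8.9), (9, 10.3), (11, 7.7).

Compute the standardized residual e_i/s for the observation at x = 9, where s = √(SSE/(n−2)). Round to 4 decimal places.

0.8660

x=3: ŷ = 2 + 0.7·3 = 4.1; e = 4.1 − 4.1 = 0
x=5: ŷ = 2 + 0.7·5 = 5.5; e = 3.5 − 5.5 = -2
x=7: ŷ = 2 + 0.7·7 = 6.9; e = 8.9 − 6.9 = 2
x=9: ŷ = 2 + 0.7·9 = 8.3; e = 10.3 − 8.3 = 2
x=11: ŷ = 2 + 0.7·11 = 9.7; e = 7.7 − 9.7 = -2
SSE = 0 + 4 + 4 + 4 + 4 = 16
s = √(16/3) = 2.3094
e/s = 2 / 2.3094 = 0.8660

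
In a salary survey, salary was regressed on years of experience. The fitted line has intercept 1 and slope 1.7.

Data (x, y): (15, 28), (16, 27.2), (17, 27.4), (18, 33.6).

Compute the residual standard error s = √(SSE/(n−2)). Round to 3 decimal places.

x=15: ŷ = 1 + 1.7·15 = 26.5; e = 28 − 26.5 = 1.5
x=16: ŷ = 1 + 1.7·16 = 28.2; e = 27.2 − 28.2 = -1
x=17: ŷ = 1 + 1.7·17 = 29.9; e = 27.4 − 29.9 = -2.5
x=18: ŷ = 1 + 1.7·18 = 31.6; e = 33.6 − 31.6 = 2
SSE = 2.25 + 1 + 6.25 + 4 = 13.5
s = √(13.5/2) = √6.75 ≈ 2.598

s = 2.598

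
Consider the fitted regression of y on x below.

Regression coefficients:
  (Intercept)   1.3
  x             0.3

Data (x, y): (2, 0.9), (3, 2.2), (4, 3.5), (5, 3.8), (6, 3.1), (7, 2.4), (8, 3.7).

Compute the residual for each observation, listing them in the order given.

-1, 0, 1, 1, 0, -1, 0

x=2: ŷ = 1.3 + 0.3·2 = 1.9; e = 0.9 − 1.9 = -1
x=3: ŷ = 1.3 + 0.3·3 = 2.2; e = 2.2 − 2.2 = 0
x=4: ŷ = 1.3 + 0.3·4 = 2.5; e = 3.5 − 2.5 = 1
x=5: ŷ = 1.3 + 0.3·5 = 2.8; e = 3.8 − 2.8 = 1
x=6: ŷ = 1.3 + 0.3·6 = 3.1; e = 3.1 − 3.1 = 0
x=7: ŷ = 1.3 + 0.3·7 = 3.4; e = 2.4 − 3.4 = -1
x=8: ŷ = 1.3 + 0.3·8 = 3.7; e = 3.7 − 3.7 = 0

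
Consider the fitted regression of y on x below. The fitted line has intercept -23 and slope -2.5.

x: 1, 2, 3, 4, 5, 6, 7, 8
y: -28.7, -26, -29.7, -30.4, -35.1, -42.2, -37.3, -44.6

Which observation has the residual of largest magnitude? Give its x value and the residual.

x = 6, e = -4.2

x=1: ŷ = -23 − 2.5·1 = -25.5; e = -28.7 − (-25.5) = -3.2
x=2: ŷ = -23 − 2.5·2 = -28; e = -26 − (-28) = 2
x=3: ŷ = -23 − 2.5·3 = -30.5; e = -29.7 − (-30.5) = 0.8
x=4: ŷ = -23 − 2.5·4 = -33; e = -30.4 − (-33) = 2.6
x=5: ŷ = -23 − 2.5·5 = -35.5; e = -35.1 − (-35.5) = 0.4
x=6: ŷ = -23 − 2.5·6 = -38; e = -42.2 − (-38) = -4.2
x=7: ŷ = -23 − 2.5·7 = -40.5; e = -37.3 − (-40.5) = 3.2
x=8: ŷ = -23 − 2.5·8 = -43; e = -44.6 − (-43) = -1.6
Largest |e| is 4.2 at x = 6, residual -4.2.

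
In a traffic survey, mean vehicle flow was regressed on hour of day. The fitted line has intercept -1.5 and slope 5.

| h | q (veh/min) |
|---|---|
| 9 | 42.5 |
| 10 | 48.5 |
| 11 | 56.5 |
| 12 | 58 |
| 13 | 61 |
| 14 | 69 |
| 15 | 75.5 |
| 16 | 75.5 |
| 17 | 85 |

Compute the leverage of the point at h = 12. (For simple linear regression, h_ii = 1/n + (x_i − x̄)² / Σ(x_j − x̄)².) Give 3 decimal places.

h = 0.128

h̄ = (9 + 10 + 11 + 12 + 13 + 14 + 15 + 16 + 17)/9 = 13
Σ(h − h̄)² = 16 + 9 + 4 + 1 + 0 + 1 + 4 + 9 + 16 = 60
h = 1/9 + (-1)²/60 = 0.111111 + 0.0166667 = 0.128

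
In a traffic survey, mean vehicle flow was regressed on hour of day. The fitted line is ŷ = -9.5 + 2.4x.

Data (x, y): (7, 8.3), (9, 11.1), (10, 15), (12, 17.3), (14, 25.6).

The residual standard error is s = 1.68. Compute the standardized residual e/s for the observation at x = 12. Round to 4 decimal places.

ŷ = -9.5 + 2.4·12 = 19.3
e = 17.3 − 19.3 = -2
e/s = -2 / 1.68 = -1.1905

-1.1905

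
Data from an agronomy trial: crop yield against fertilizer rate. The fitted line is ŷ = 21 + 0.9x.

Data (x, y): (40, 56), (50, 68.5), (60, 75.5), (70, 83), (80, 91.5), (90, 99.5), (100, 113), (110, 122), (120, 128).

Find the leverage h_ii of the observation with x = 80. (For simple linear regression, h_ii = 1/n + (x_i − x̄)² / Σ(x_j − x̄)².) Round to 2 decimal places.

x̄ = (40 + 50 + 60 + 70 + 80 + 90 + 100 + 110 + 120)/9 = 80
Σ(x − x̄)² = 1600 + 900 + 400 + 100 + 0 + 100 + 400 + 900 + 1600 = 6000
h = 1/9 + (0)²/6000 = 0.111111 + 0 = 0.11

h = 0.11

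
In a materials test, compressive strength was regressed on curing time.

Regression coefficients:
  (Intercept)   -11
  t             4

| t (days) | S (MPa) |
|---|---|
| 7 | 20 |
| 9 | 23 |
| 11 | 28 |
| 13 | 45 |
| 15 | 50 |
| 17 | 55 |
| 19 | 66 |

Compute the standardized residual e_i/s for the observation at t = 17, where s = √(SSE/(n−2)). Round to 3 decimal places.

t=7: Ŝ = -11 + 4·7 = 17; e = 20 − 17 = 3
t=9: Ŝ = -11 + 4·9 = 25; e = 23 − 25 = -2
t=11: Ŝ = -11 + 4·11 = 33; e = 28 − 33 = -5
t=13: Ŝ = -11 + 4·13 = 41; e = 45 − 41 = 4
t=15: Ŝ = -11 + 4·15 = 49; e = 50 − 49 = 1
t=17: Ŝ = -11 + 4·17 = 57; e = 55 − 57 = -2
t=19: Ŝ = -11 + 4·19 = 65; e = 66 − 65 = 1
SSE = 9 + 4 + 25 + 16 + 1 + 4 + 1 = 60
s = √(60/5) = 3.4641
e/s = -2 / 3.4641 = -0.577

-0.577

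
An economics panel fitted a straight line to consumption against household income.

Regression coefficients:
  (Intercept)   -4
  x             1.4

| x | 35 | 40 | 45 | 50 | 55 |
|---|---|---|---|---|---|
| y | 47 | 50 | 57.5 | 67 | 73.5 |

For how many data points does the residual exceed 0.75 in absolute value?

x=35: ŷ = -4 + 1.4·35 = 45; r = 47 − 45 = 2
x=40: ŷ = -4 + 1.4·40 = 52; r = 50 − 52 = -2
x=45: ŷ = -4 + 1.4·45 = 59; r = 57.5 − 59 = -1.5
x=50: ŷ = -4 + 1.4·50 = 66; r = 67 − 66 = 1
x=55: ŷ = -4 + 1.4·55 = 73; r = 73.5 − 73 = 0.5
|r| > 0.75: x=35 (|r|=2), x=40 (|r|=2), x=45 (|r|=1.5), x=50 (|r|=1) → 4

4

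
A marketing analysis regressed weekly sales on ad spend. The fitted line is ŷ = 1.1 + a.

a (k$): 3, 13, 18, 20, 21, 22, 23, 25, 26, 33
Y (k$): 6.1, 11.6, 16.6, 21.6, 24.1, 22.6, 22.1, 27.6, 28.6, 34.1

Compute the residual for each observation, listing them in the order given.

2, -2.5, -2.5, 0.5, 2, -0.5, -2, 1.5, 1.5, 0

a=3: ŷ = 1.1 + 3 = 4.1; r = 6.1 − 4.1 = 2
a=13: ŷ = 1.1 + 13 = 14.1; r = 11.6 − 14.1 = -2.5
a=18: ŷ = 1.1 + 18 = 19.1; r = 16.6 − 19.1 = -2.5
a=20: ŷ = 1.1 + 20 = 21.1; r = 21.6 − 21.1 = 0.5
a=21: ŷ = 1.1 + 21 = 22.1; r = 24.1 − 22.1 = 2
a=22: ŷ = 1.1 + 22 = 23.1; r = 22.6 − 23.1 = -0.5
a=23: ŷ = 1.1 + 23 = 24.1; r = 22.1 − 24.1 = -2
a=25: ŷ = 1.1 + 25 = 26.1; r = 27.6 − 26.1 = 1.5
a=26: ŷ = 1.1 + 26 = 27.1; r = 28.6 − 27.1 = 1.5
a=33: ŷ = 1.1 + 33 = 34.1; r = 34.1 − 34.1 = 0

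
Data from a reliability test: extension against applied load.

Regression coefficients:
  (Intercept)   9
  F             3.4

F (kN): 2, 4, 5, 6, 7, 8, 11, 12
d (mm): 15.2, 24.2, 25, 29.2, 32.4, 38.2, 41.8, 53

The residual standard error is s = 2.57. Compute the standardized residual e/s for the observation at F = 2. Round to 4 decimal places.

ŷ = 9 + 3.4·2 = 15.8
e = 15.2 − 15.8 = -0.6
e/s = -0.6 / 2.57 = -0.2335

-0.2335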